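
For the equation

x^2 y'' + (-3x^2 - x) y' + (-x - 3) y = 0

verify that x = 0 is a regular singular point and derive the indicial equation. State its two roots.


Divide by x^2 to reach normal form y'' + P_1(x) y' + P_2(x) y = 0 with P_1(x) = -3 - 1/x and P_2(x) = -1/x - 3/x^2.
x = 0 is a singular point because the y'-coefficient -3 - 1/x has a pole at x = 0 and the y-coefficient -1/x - 3/x^2 has a pole at x = 0.
It is a regular singular point because x P_1(x) = p(x) = -3x - 1 and x^2 P_2(x) = q(x) = -x - 3 are polynomials, hence analytic at x = 0.
p(0) = -1,  q(0) = -3.
Indicial equation: r(r-1) + p(0) r + q(0) = 0, i.e. r^2 + (p(0) - 1) r + q(0) = 0, i.e. r^2 - 2 r - 3 = 0.
Discriminant: (-2)^2 - 4(-3) = 16, so r = (2 ± 4)/2.
Solving: r_1 = 3, r_2 = -1.

indicial: r^2 - 2 r - 3 = 0; roots r_1 = 3, r_2 = -1


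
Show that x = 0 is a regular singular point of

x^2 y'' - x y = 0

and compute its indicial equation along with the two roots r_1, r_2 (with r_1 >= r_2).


Divide by x^2 to reach normal form y'' + P_1(x) y' + P_2(x) y = 0 with P_1(x) = 0 and P_2(x) = -1/x.
x = 0 is a singular point because the y-coefficient -1/x has a pole at x = 0.
It is a regular singular point because x P_1(x) = p(x) = 0 and x^2 P_2(x) = q(x) = -x are polynomials, hence analytic at x = 0.
p(0) = 0,  q(0) = 0.
Indicial equation: r(r-1) + p(0) r + q(0) = 0, i.e. r^2 + (p(0) - 1) r + q(0) = 0, i.e. r^2 - 1 r = 0.
Discriminant: (-1)^2 - 4(0) = 1, so r = (1 ± 1)/2.
Solving: r_1 = 1, r_2 = 0.

indicial: r^2 - 1 r = 0; roots r_1 = 1, r_2 = 0


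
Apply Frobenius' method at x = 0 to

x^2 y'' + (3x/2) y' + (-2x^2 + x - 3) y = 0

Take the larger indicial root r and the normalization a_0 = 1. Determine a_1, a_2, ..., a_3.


Write in Frobenius form y'' + (p(x)/x) y' + (q(x)/x^2) y = 0:
  p(x) = 3/2,  q(x) = -2x^2 + x - 3.
Indicial equation: r(r-1) + (3/2) r + (-3) = 0 -> roots r_1 = 3/2, r_2 = -2.
Take r = r_1 = 3/2. Let y(x) = x^r sum_{n>=0} a_n x^n with a_0 = 1.
Substitute y = x^r sum a_n x^n and match x^{r+n}. The recurrence is
  D(n) a_n + 1 a_{n-1} - 2 a_{n-2} = 0,  where D(n) = (r+n)(r+n-1) + (3/2)(r+n) + (-3).
  a_n = [-1 a_{n-1} + 2 a_{n-2}] / D(n).
Since the indicial polynomial factors as (r - r_1)(r - r_2), D(n) = (r_1 + n - r_1)(r_1 + n - r_2) = n(n + 7/2).
Evaluating step by step (a_0 = 1):
  n = 1: D(1) = 1(1 + 7/2) = 9/2; numerator = -1(1) = -1; a_1 = (-1)/(9/2) = -2/9
  n = 2: D(2) = 2(2 + 7/2) = 11; numerator = -1(-2/9) + 2(1) = 20/9; a_2 = (20/9)/(11) = 20/99
  n = 3: D(3) = 3(3 + 7/2) = 39/2; numerator = -1(20/99) + 2(-2/9) = -64/99; a_3 = (-64/99)/(39/2) = -128/3861

r = 3/2; a_0 = 1; a_1 = -2/9; a_2 = 20/99; a_3 = -128/3861


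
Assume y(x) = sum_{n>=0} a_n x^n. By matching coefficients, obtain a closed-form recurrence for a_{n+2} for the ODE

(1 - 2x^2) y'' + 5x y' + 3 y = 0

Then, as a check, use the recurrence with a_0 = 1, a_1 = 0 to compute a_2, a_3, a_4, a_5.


Substitute y = sum_n a_n x^n.
(1 - 2 x^2) y'' contributes (n+2)(n+1) a_{n+2} - 2 n(n-1) a_n at x^n.
5 x y'(x) contributes 5 n a_n at x^n.
3 y(x) contributes 3 a_n at x^n.
Matching x^n: (n+2)(n+1) a_{n+2} + (-2 n(n-1) + 5 n + 3) a_n = 0.
Thus a_{n+2} = (2 n(n-1) - 5 n - 3) / ((n+1)(n+2)) * a_n.

Check with a_0 = 1, a_1 = 0 (apply the recurrence for n = 0, 1, 2, 3): a_0 = 1, a_1 = 0, a_2 = -3/2, a_3 = 0, a_4 = 9/8, a_5 = 0.

a_(n+2) = (2 n(n-1) - 5 n - 3) / ((n+1)(n+2)) * a_n; check: a_0 = 1, a_1 = 0, a_2 = -3/2, a_3 = 0, a_4 = 9/8, a_5 = 0


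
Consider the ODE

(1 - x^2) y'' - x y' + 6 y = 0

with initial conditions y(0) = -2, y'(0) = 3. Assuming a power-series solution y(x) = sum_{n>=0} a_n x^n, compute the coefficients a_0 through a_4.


Ansatz: y(x) = sum_{n>=0} a_n x^n, so y'(x) = sum_{n>=1} n a_n x^(n-1) and y''(x) = sum_{n>=2} n(n-1) a_n x^(n-2).
Substitute into P(x) y'' + Q(x) y' + R(x) y = 0 with P(x) = 1 - x^2, Q(x) = -x, R(x) = 6, and match powers of x.
Initial conditions: a_0 = -2, a_1 = 3.
Setting the coefficient of each power of x to zero and solving order by order (substituting the coefficients already found):
  x^0: 2 a_2 + 6 a_0 = 0  ->  2 a_2 = -6 a_0 = 12  ->  a_2 = 6
  x^1: 6 a_3 + 5 a_1 = 0  ->  6 a_3 = -5 a_1 = -15  ->  a_3 = -5/2
  x^2: 12 a_4 + 2 a_2 = 0  ->  12 a_4 = -2 a_2 = -12  ->  a_4 = -1
Truncated series: y(x) = -2 + 3 x + 6 x^2 - (5/2) x^3 - x^4 + O(x^5).

a_0 = -2; a_1 = 3; a_2 = 6; a_3 = -5/2; a_4 = -1


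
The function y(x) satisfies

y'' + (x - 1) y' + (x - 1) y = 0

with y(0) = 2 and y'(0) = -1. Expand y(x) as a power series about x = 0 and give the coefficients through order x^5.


Ansatz: y(x) = sum_{n>=0} a_n x^n, so y'(x) = sum_{n>=1} n a_n x^(n-1) and y''(x) = sum_{n>=2} n(n-1) a_n x^(n-2).
Substitute into P(x) y'' + Q(x) y' + R(x) y = 0 with P(x) = 1, Q(x) = x - 1, R(x) = x - 1, and match powers of x.
Initial conditions: a_0 = 2, a_1 = -1.
Setting the coefficient of each power of x to zero and solving order by order (substituting the coefficients already found):
  x^0: 2 a_2 - a_1 - a_0 = 0  ->  2 a_2 = a_1 + a_0 = 1  ->  a_2 = 1/2
  x^1: 6 a_3 - 2 a_2 + a_0 = 0  ->  6 a_3 = 2 a_2 - a_0 = -1  ->  a_3 = -1/6
  x^2: 12 a_4 - 3 a_3 + a_2 + a_1 = 0  ->  12 a_4 = 3 a_3 - a_2 - a_1 = 0  ->  a_4 = 0
  x^3: 20 a_5 - 4 a_4 + 2 a_3 + a_2 = 0  ->  20 a_5 = 4 a_4 - 2 a_3 - a_2 = -1/6  ->  a_5 = -1/120
Truncated series: y(x) = 2 - x + (1/2) x^2 - (1/6) x^3 - (1/120) x^5 + O(x^6).

a_0 = 2; a_1 = -1; a_2 = 1/2; a_3 = -1/6; a_4 = 0; a_5 = -1/120


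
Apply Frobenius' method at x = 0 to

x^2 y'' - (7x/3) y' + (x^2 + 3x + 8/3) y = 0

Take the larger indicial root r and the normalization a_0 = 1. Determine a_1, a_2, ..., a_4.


Write in Frobenius form y'' + (p(x)/x) y' + (q(x)/x^2) y = 0:
  p(x) = -7/3,  q(x) = x^2 + 3x + 8/3.
Indicial equation: r(r-1) + (-7/3) r + (8/3) = 0 -> roots r_1 = 2, r_2 = 4/3.
Take r = r_1 = 2. Let y(x) = x^r sum_{n>=0} a_n x^n with a_0 = 1.
Substitute y = x^r sum a_n x^n and match x^{r+n}. The recurrence is
  D(n) a_n + 3 a_{n-1} + 1 a_{n-2} = 0,  where D(n) = (r+n)(r+n-1) + (-7/3)(r+n) + (8/3).
  a_n = [-3 a_{n-1} - 1 a_{n-2}] / D(n).
Since the indicial polynomial factors as (r - r_1)(r - r_2), D(n) = (r_1 + n - r_1)(r_1 + n - r_2) = n(n + 2/3).
Evaluating step by step (a_0 = 1):
  n = 1: D(1) = 1(1 + 2/3) = 5/3; numerator = -3(1) = -3; a_1 = (-3)/(5/3) = -9/5
  n = 2: D(2) = 2(2 + 2/3) = 16/3; numerator = -3(-9/5) - 1(1) = 22/5; a_2 = (22/5)/(16/3) = 33/40
  n = 3: D(3) = 3(3 + 2/3) = 11; numerator = -3(33/40) - 1(-9/5) = -27/40; a_3 = (-27/40)/(11) = -27/440
  n = 4: D(4) = 4(4 + 2/3) = 56/3; numerator = -3(-27/440) - 1(33/40) = -141/220; a_4 = (-141/220)/(56/3) = -423/12320

r = 2; a_0 = 1; a_1 = -9/5; a_2 = 33/40; a_3 = -27/440; a_4 = -423/12320


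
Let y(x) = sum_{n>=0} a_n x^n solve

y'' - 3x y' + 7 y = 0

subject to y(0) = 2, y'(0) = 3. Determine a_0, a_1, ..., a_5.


Ansatz: y(x) = sum_{n>=0} a_n x^n, so y'(x) = sum_{n>=1} n a_n x^(n-1) and y''(x) = sum_{n>=2} n(n-1) a_n x^(n-2).
Substitute into P(x) y'' + Q(x) y' + R(x) y = 0 with P(x) = 1, Q(x) = -3x, R(x) = 7, and match powers of x.
Initial conditions: a_0 = 2, a_1 = 3.
Setting the coefficient of each power of x to zero and solving order by order (substituting the coefficients already found):
  x^0: 2 a_2 + 7 a_0 = 0  ->  2 a_2 = -7 a_0 = -14  ->  a_2 = -7
  x^1: 6 a_3 + 4 a_1 = 0  ->  6 a_3 = -4 a_1 = -12  ->  a_3 = -2
  x^2: 12 a_4 + a_2 = 0  ->  12 a_4 = -a_2 = 7  ->  a_4 = 7/12
  x^3: 20 a_5 - 2 a_3 = 0  ->  20 a_5 = 2 a_3 = -4  ->  a_5 = -1/5
Truncated series: y(x) = 2 + 3 x - 7 x^2 - 2 x^3 + (7/12) x^4 - (1/5) x^5 + O(x^6).

a_0 = 2; a_1 = 3; a_2 = -7; a_3 = -2; a_4 = 7/12; a_5 = -1/5


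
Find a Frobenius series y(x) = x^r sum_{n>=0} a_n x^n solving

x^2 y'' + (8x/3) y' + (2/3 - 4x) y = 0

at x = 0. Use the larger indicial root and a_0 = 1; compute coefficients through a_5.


Write in Frobenius form y'' + (p(x)/x) y' + (q(x)/x^2) y = 0:
  p(x) = 8/3,  q(x) = 2/3 - 4x.
Indicial equation: r(r-1) + (8/3) r + (2/3) = 0 -> roots r_1 = -2/3, r_2 = -1.
Take r = r_1 = -2/3. Let y(x) = x^r sum_{n>=0} a_n x^n with a_0 = 1.
Substitute y = x^r sum a_n x^n and match x^{r+n}. The recurrence is
  D(n) a_n - 4 a_{n-1} = 0,  where D(n) = (r+n)(r+n-1) + (8/3)(r+n) + (2/3).
  a_n = 4 / D(n) * a_{n-1}.
Since the indicial polynomial factors as (r - r_1)(r - r_2), D(n) = (r_1 + n - r_1)(r_1 + n - r_2) = n(n + 1/3).
Evaluating step by step (a_0 = 1):
  n = 1: D(1) = 1(1 + 1/3) = 4/3; numerator = 4(1) = 4; a_1 = (4)/(4/3) = 3
  n = 2: D(2) = 2(2 + 1/3) = 14/3; numerator = 4(3) = 12; a_2 = (12)/(14/3) = 18/7
  n = 3: D(3) = 3(3 + 1/3) = 10; numerator = 4(18/7) = 72/7; a_3 = (72/7)/(10) = 36/35
  n = 4: D(4) = 4(4 + 1/3) = 52/3; numerator = 4(36/35) = 144/35; a_4 = (144/35)/(52/3) = 108/455
  n = 5: D(5) = 5(5 + 1/3) = 80/3; numerator = 4(108/455) = 432/455; a_5 = (432/455)/(80/3) = 81/2275

r = -2/3; a_0 = 1; a_1 = 3; a_2 = 18/7; a_3 = 36/35; a_4 = 108/455; a_5 = 81/2275


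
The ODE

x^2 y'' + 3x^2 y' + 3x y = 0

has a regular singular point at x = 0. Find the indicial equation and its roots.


Divide by x^2 to reach normal form y'' + P_1(x) y' + P_2(x) y = 0 with P_1(x) = 3 and P_2(x) = 3/x.
x = 0 is a singular point because the y-coefficient 3/x has a pole at x = 0.
It is a regular singular point because x P_1(x) = p(x) = 3x and x^2 P_2(x) = q(x) = 3x are polynomials, hence analytic at x = 0.
p(0) = 0,  q(0) = 0.
Indicial equation: r(r-1) + p(0) r + q(0) = 0, i.e. r^2 + (p(0) - 1) r + q(0) = 0, i.e. r^2 - 1 r = 0.
Discriminant: (-1)^2 - 4(0) = 1, so r = (1 ± 1)/2.
Solving: r_1 = 1, r_2 = 0.

indicial: r^2 - 1 r = 0; roots r_1 = 1, r_2 = 0


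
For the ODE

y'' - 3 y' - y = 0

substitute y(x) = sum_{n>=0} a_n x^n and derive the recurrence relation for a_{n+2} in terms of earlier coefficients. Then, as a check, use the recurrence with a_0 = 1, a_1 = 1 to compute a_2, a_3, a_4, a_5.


Substitute y = sum_n a_n x^n.
y''(x) has coefficient (n+2)(n+1) a_{n+2} at x^n;
-3 y'(x) has coefficient -3 (n+1) a_{n+1} at x^n;
-y(x) has coefficient -1 a_n at x^n.
Matching x^n: (n+2)(n+1) a_{n+2} - 3 (n+1) a_{n+1} - 1 a_n = 0.
Thus a_{n+2} = [3 (n+1) a_{n+1} + 1 a_n] / ((n+1)(n+2)).

Check with a_0 = 1, a_1 = 1 (apply the recurrence for n = 0, 1, 2, 3): a_0 = 1, a_1 = 1, a_2 = 2, a_3 = 13/6, a_4 = 43/24, a_5 = 71/60.

a_(n+2) = [3 (n+1) a_(n+1) + 1 a_n] / ((n+1)(n+2)); check: a_0 = 1, a_1 = 1, a_2 = 2, a_3 = 13/6, a_4 = 43/24, a_5 = 71/60


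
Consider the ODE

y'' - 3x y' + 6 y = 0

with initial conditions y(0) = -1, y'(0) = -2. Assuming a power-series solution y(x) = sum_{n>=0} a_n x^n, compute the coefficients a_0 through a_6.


Ansatz: y(x) = sum_{n>=0} a_n x^n, so y'(x) = sum_{n>=1} n a_n x^(n-1) and y''(x) = sum_{n>=2} n(n-1) a_n x^(n-2).
Substitute into P(x) y'' + Q(x) y' + R(x) y = 0 with P(x) = 1, Q(x) = -3x, R(x) = 6, and match powers of x.
Initial conditions: a_0 = -1, a_1 = -2.
Setting the coefficient of each power of x to zero and solving order by order (substituting the coefficients already found):
  x^0: 2 a_2 + 6 a_0 = 0  ->  2 a_2 = -6 a_0 = 6  ->  a_2 = 3
  x^1: 6 a_3 + 3 a_1 = 0  ->  6 a_3 = -3 a_1 = 6  ->  a_3 = 1
  x^2: 12 a_4 = 0  ->  a_4 = 0
  x^3: 20 a_5 - 3 a_3 = 0  ->  20 a_5 = 3 a_3 = 3  ->  a_5 = 3/20
  x^4: 30 a_6 - 6 a_4 = 0  ->  30 a_6 = 6 a_4 = 0  ->  a_6 = 0
Truncated series: y(x) = -1 - 2 x + 3 x^2 + x^3 + (3/20) x^5 + O(x^7).

a_0 = -1; a_1 = -2; a_2 = 3; a_3 = 1; a_4 = 0; a_5 = 3/20; a_6 = 0


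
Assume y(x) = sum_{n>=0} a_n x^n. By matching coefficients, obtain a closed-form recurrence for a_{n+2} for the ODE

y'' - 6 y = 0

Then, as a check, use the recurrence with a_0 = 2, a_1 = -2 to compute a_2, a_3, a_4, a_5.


Substitute y = sum_n a_n x^n into y'' + (const) y = 0.
y''(x) = sum_{n>=0} (n+2)(n+1) a_{n+2} x^n.
The ODE becomes sum_n [(n+2)(n+1) a_{n+2} - 6 a_n] x^n = 0.
Setting each coefficient to zero gives the recurrence:
  (n+2)(n+1) a_{n+2} - 6 a_n = 0,
  a_{n+2} = 6 / ((n+1)(n+2)) a_n.

Check with a_0 = 2, a_1 = -2 (apply the recurrence for n = 0, 1, 2, 3): a_0 = 2, a_1 = -2, a_2 = 6, a_3 = -2, a_4 = 3, a_5 = -3/5.

a_{n+2} = 6/((n+1)(n+2)) * a_n; check: a_0 = 2, a_1 = -2, a_2 = 6, a_3 = -2, a_4 = 3, a_5 = -3/5


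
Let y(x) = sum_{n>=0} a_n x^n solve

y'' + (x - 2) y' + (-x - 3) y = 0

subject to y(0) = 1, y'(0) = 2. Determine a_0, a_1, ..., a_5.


Ansatz: y(x) = sum_{n>=0} a_n x^n, so y'(x) = sum_{n>=1} n a_n x^(n-1) and y''(x) = sum_{n>=2} n(n-1) a_n x^(n-2).
Substitute into P(x) y'' + Q(x) y' + R(x) y = 0 with P(x) = 1, Q(x) = x - 2, R(x) = -x - 3, and match powers of x.
Initial conditions: a_0 = 1, a_1 = 2.
Setting the coefficient of each power of x to zero and solving order by order (substituting the coefficients already found):
  x^0: 2 a_2 - 2 a_1 - 3 a_0 = 0  ->  2 a_2 = 2 a_1 + 3 a_0 = 7  ->  a_2 = 7/2
  x^1: 6 a_3 - 4 a_2 - 2 a_1 - a_0 = 0  ->  6 a_3 = 4 a_2 + 2 a_1 + a_0 = 19  ->  a_3 = 19/6
  x^2: 12 a_4 - 6 a_3 - a_2 - a_1 = 0  ->  12 a_4 = 6 a_3 + a_2 + a_1 = 49/2  ->  a_4 = 49/24
  x^3: 20 a_5 - 8 a_4 - a_2 = 0  ->  20 a_5 = 8 a_4 + a_2 = 119/6  ->  a_5 = 119/120
Truncated series: y(x) = 1 + 2 x + (7/2) x^2 + (19/6) x^3 + (49/24) x^4 + (119/120) x^5 + O(x^6).

a_0 = 1; a_1 = 2; a_2 = 7/2; a_3 = 19/6; a_4 = 49/24; a_5 = 119/120


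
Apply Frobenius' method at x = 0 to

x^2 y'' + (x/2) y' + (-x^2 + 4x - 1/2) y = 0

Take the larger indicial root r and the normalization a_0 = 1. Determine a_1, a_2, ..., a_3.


Write in Frobenius form y'' + (p(x)/x) y' + (q(x)/x^2) y = 0:
  p(x) = 1/2,  q(x) = -x^2 + 4x - 1/2.
Indicial equation: r(r-1) + (1/2) r + (-1/2) = 0 -> roots r_1 = 1, r_2 = -1/2.
Take r = r_1 = 1. Let y(x) = x^r sum_{n>=0} a_n x^n with a_0 = 1.
Substitute y = x^r sum a_n x^n and match x^{r+n}. The recurrence is
  D(n) a_n + 4 a_{n-1} - 1 a_{n-2} = 0,  where D(n) = (r+n)(r+n-1) + (1/2)(r+n) + (-1/2).
  a_n = [-4 a_{n-1} + 1 a_{n-2}] / D(n).
Since the indicial polynomial factors as (r - r_1)(r - r_2), D(n) = (r_1 + n - r_1)(r_1 + n - r_2) = n(n + 3/2).
Evaluating step by step (a_0 = 1):
  n = 1: D(1) = 1(1 + 3/2) = 5/2; numerator = -4(1) = -4; a_1 = (-4)/(5/2) = -8/5
  n = 2: D(2) = 2(2 + 3/2) = 7; numerator = -4(-8/5) + 1(1) = 37/5; a_2 = (37/5)/(7) = 37/35
  n = 3: D(3) = 3(3 + 3/2) = 27/2; numerator = -4(37/35) + 1(-8/5) = -204/35; a_3 = (-204/35)/(27/2) = -136/315

r = 1; a_0 = 1; a_1 = -8/5; a_2 = 37/35; a_3 = -136/315


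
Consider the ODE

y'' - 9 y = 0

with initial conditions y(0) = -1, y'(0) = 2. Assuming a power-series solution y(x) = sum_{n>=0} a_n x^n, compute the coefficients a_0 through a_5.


Ansatz: y(x) = sum_{n>=0} a_n x^n, so y'(x) = sum_{n>=1} n a_n x^(n-1) and y''(x) = sum_{n>=2} n(n-1) a_n x^(n-2).
Substitute into P(x) y'' + Q(x) y' + R(x) y = 0 with P(x) = 1, Q(x) = 0, R(x) = -9, and match powers of x.
Initial conditions: a_0 = -1, a_1 = 2.
Setting the coefficient of each power of x to zero and solving order by order (substituting the coefficients already found):
  x^0: 2 a_2 - 9 a_0 = 0  ->  2 a_2 = 9 a_0 = -9  ->  a_2 = -9/2
  x^1: 6 a_3 - 9 a_1 = 0  ->  6 a_3 = 9 a_1 = 18  ->  a_3 = 3
  x^2: 12 a_4 - 9 a_2 = 0  ->  12 a_4 = 9 a_2 = -81/2  ->  a_4 = -27/8
  x^3: 20 a_5 - 9 a_3 = 0  ->  20 a_5 = 9 a_3 = 27  ->  a_5 = 27/20
Truncated series: y(x) = -1 + 2 x - (9/2) x^2 + 3 x^3 - (27/8) x^4 + (27/20) x^5 + O(x^6).

a_0 = -1; a_1 = 2; a_2 = -9/2; a_3 = 3; a_4 = -27/8; a_5 = 27/20


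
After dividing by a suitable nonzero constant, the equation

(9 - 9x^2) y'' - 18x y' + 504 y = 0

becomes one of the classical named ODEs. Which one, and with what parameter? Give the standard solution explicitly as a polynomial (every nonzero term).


All three coefficients share the factor 9; dividing through by 9 gives  (1 - x^2) y'' - 2x y' + 56 y = 0.
This matches the Legendre equation (1 - x^2) y'' - 2x y' + n(n+1) y = 0 (note the -2x y' term) with n(n+1) = 56, so n = 7; the polynomial solution is P_7(x).
With y = sum_k a_k x^k, matching x^k gives (k+2)(k+1) a_{k+2} = [k(k+1) - n(n+1)] a_k = (k - 7)(k + 8) a_k. The right side vanishes at k = 7, so the series with the parity of 7 terminates at degree 7.
Standard normalization (P_n(1) = 1): leading coefficient (2n)!/(2^n (n!)^2) = 87178291200/(128*25401600) = 429/16, so a_7 = 429/16. Work downward with a_k = (k+1)(k+2) a_{k+2} / ((k - 7)(k + 8)):
  a_5 = (6)(7)(429/16) / ((5 - 7)(5 + 8)) = (9009/8)/(-26) = -693/16
  a_3 = (4)(5)(-693/16) / ((3 - 7)(3 + 8)) = (-3465/4)/(-44) = 315/16
  a_1 = (2)(3)(315/16) / ((1 - 7)(1 + 8)) = (945/8)/(-54) = -35/16
Hence P_7(x) = 429 x^7/16 - 693 x^5/16 + 315 x^3/16 - 35 x/16.

P_7(x); series = 429 x^7/16 - 693 x^5/16 + 315 x^3/16 - 35 x/16


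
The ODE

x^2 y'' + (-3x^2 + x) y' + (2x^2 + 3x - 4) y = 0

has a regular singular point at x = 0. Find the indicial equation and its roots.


Divide by x^2 to reach normal form y'' + P_1(x) y' + P_2(x) y = 0 with P_1(x) = -3 + 1/x and P_2(x) = 2 + 3/x - 4/x^2.
x = 0 is a singular point because the y'-coefficient -3 + 1/x has a pole at x = 0 and the y-coefficient 2 + 3/x - 4/x^2 has a pole at x = 0.
It is a regular singular point because x P_1(x) = p(x) = 1 - 3x and x^2 P_2(x) = q(x) = 2x^2 + 3x - 4 are polynomials, hence analytic at x = 0.
p(0) = 1,  q(0) = -4.
Indicial equation: r(r-1) + p(0) r + q(0) = 0, i.e. r^2 + (p(0) - 1) r + q(0) = 0, i.e. r^2 - 4 = 0.
Discriminant: (0)^2 - 4(-4) = 16, so r = (0 ± 4)/2.
Solving: r_1 = 2, r_2 = -2.

indicial: r^2 - 4 = 0; roots r_1 = 2, r_2 = -2


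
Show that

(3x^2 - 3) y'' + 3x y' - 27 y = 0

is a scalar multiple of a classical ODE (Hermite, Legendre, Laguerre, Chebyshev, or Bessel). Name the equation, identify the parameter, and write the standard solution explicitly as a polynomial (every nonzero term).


All three coefficients share the factor -3; dividing through by -3 gives  (1 - x^2) y'' - x y' + 9 y = 0.
This matches the Chebyshev equation (1 - x^2) y'' - x y' + n^2 y = 0 (note the -x y' term, not -2x y') with n^2 = 9, so n = 3; the polynomial solution is T_3(x).
With y = sum_k a_k x^k, matching x^k gives (k+2)(k+1) a_{k+2} = (k^2 - n^2) a_k = (k - 3)(k + 3) a_k. The right side vanishes at k = 3, so the series with the parity of 3 terminates at degree 3.
Standard normalization: leading coefficient of T_n is 2^(n-1), so a_3 = 2^2 = 4. Work downward with a_k = (k+1)(k+2) a_{k+2} / ((k - 3)(k + 3)):
  a_1 = (2)(3)(4) / ((1 - 3)(1 + 3)) = 24/(-8) = -3
Hence T_3(x) = 4 x^3 - 3 x.

T_3(x); series = 4 x^3 - 3 x


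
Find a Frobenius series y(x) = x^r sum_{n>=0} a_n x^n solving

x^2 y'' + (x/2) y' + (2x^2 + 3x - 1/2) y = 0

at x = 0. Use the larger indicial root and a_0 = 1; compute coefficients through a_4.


Write in Frobenius form y'' + (p(x)/x) y' + (q(x)/x^2) y = 0:
  p(x) = 1/2,  q(x) = 2x^2 + 3x - 1/2.
Indicial equation: r(r-1) + (1/2) r + (-1/2) = 0 -> roots r_1 = 1, r_2 = -1/2.
Take r = r_1 = 1. Let y(x) = x^r sum_{n>=0} a_n x^n with a_0 = 1.
Substitute y = x^r sum a_n x^n and match x^{r+n}. The recurrence is
  D(n) a_n + 3 a_{n-1} + 2 a_{n-2} = 0,  where D(n) = (r+n)(r+n-1) + (1/2)(r+n) + (-1/2).
  a_n = [-3 a_{n-1} - 2 a_{n-2}] / D(n).
Since the indicial polynomial factors as (r - r_1)(r - r_2), D(n) = (r_1 + n - r_1)(r_1 + n - r_2) = n(n + 3/2).
Evaluating step by step (a_0 = 1):
  n = 1: D(1) = 1(1 + 3/2) = 5/2; numerator = -3(1) = -3; a_1 = (-3)/(5/2) = -6/5
  n = 2: D(2) = 2(2 + 3/2) = 7; numerator = -3(-6/5) - 2(1) = 8/5; a_2 = (8/5)/(7) = 8/35
  n = 3: D(3) = 3(3 + 3/2) = 27/2; numerator = -3(8/35) - 2(-6/5) = 12/7; a_3 = (12/7)/(27/2) = 8/63
  n = 4: D(4) = 4(4 + 3/2) = 22; numerator = -3(8/63) - 2(8/35) = -88/105; a_4 = (-88/105)/(22) = -4/105

r = 1; a_0 = 1; a_1 = -6/5; a_2 = 8/35; a_3 = 8/63; a_4 = -4/105


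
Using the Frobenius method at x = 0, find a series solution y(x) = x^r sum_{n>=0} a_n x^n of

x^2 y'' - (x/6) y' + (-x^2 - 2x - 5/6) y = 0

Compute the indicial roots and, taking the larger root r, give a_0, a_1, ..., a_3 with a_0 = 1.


Write in Frobenius form y'' + (p(x)/x) y' + (q(x)/x^2) y = 0:
  p(x) = -1/6,  q(x) = -x^2 - 2x - 5/6.
Indicial equation: r(r-1) + (-1/6) r + (-5/6) = 0 -> roots r_1 = 5/3, r_2 = -1/2.
Take r = r_1 = 5/3. Let y(x) = x^r sum_{n>=0} a_n x^n with a_0 = 1.
Substitute y = x^r sum a_n x^n and match x^{r+n}. The recurrence is
  D(n) a_n - 2 a_{n-1} - 1 a_{n-2} = 0,  where D(n) = (r+n)(r+n-1) + (-1/6)(r+n) + (-5/6).
  a_n = [2 a_{n-1} + 1 a_{n-2}] / D(n).
Since the indicial polynomial factors as (r - r_1)(r - r_2), D(n) = (r_1 + n - r_1)(r_1 + n - r_2) = n(n + 13/6).
Evaluating step by step (a_0 = 1):
  n = 1: D(1) = 1(1 + 13/6) = 19/6; numerator = 2(1) = 2; a_1 = (2)/(19/6) = 12/19
  n = 2: D(2) = 2(2 + 13/6) = 25/3; numerator = 2(12/19) + 1(1) = 43/19; a_2 = (43/19)/(25/3) = 129/475
  n = 3: D(3) = 3(3 + 13/6) = 31/2; numerator = 2(129/475) + 1(12/19) = 558/475; a_3 = (558/475)/(31/2) = 36/475

r = 5/3; a_0 = 1; a_1 = 12/19; a_2 = 129/475; a_3 = 36/475


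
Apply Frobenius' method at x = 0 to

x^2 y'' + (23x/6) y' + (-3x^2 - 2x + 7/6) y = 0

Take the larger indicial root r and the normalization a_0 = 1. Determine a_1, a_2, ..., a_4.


Write in Frobenius form y'' + (p(x)/x) y' + (q(x)/x^2) y = 0:
  p(x) = 23/6,  q(x) = -3x^2 - 2x + 7/6.
Indicial equation: r(r-1) + (23/6) r + (7/6) = 0 -> roots r_1 = -1/2, r_2 = -7/3.
Take r = r_1 = -1/2. Let y(x) = x^r sum_{n>=0} a_n x^n with a_0 = 1.
Substitute y = x^r sum a_n x^n and match x^{r+n}. The recurrence is
  D(n) a_n - 2 a_{n-1} - 3 a_{n-2} = 0,  where D(n) = (r+n)(r+n-1) + (23/6)(r+n) + (7/6).
  a_n = [2 a_{n-1} + 3 a_{n-2}] / D(n).
Since the indicial polynomial factors as (r - r_1)(r - r_2), D(n) = (r_1 + n - r_1)(r_1 + n - r_2) = n(n + 11/6).
Evaluating step by step (a_0 = 1):
  n = 1: D(1) = 1(1 + 11/6) = 17/6; numerator = 2(1) = 2; a_1 = (2)/(17/6) = 12/17
  n = 2: D(2) = 2(2 + 11/6) = 23/3; numerator = 2(12/17) + 3(1) = 75/17; a_2 = (75/17)/(23/3) = 225/391
  n = 3: D(3) = 3(3 + 11/6) = 29/2; numerator = 2(225/391) + 3(12/17) = 1278/391; a_3 = (1278/391)/(29/2) = 2556/11339
  n = 4: D(4) = 4(4 + 11/6) = 70/3; numerator = 2(2556/11339) + 3(225/391) = 24687/11339; a_4 = (24687/11339)/(70/3) = 74061/793730

r = -1/2; a_0 = 1; a_1 = 12/17; a_2 = 225/391; a_3 = 2556/11339; a_4 = 74061/793730


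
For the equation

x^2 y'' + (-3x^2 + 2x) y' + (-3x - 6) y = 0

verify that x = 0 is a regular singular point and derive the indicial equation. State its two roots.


Divide by x^2 to reach normal form y'' + P_1(x) y' + P_2(x) y = 0 with P_1(x) = -3 + 2/x and P_2(x) = -3/x - 6/x^2.
x = 0 is a singular point because the y'-coefficient -3 + 2/x has a pole at x = 0 and the y-coefficient -3/x - 6/x^2 has a pole at x = 0.
It is a regular singular point because x P_1(x) = p(x) = 2 - 3x and x^2 P_2(x) = q(x) = -3x - 6 are polynomials, hence analytic at x = 0.
p(0) = 2,  q(0) = -6.
Indicial equation: r(r-1) + p(0) r + q(0) = 0, i.e. r^2 + (p(0) - 1) r + q(0) = 0, i.e. r^2 + 1 r - 6 = 0.
Discriminant: (1)^2 - 4(-6) = 25, so r = (-1 ± 5)/2.
Solving: r_1 = 2, r_2 = -3.

indicial: r^2 + 1 r - 6 = 0; roots r_1 = 2, r_2 = -3


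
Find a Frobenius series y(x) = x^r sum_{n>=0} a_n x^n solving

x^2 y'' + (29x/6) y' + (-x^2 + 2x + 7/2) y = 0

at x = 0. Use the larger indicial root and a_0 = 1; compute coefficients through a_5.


Write in Frobenius form y'' + (p(x)/x) y' + (q(x)/x^2) y = 0:
  p(x) = 29/6,  q(x) = -x^2 + 2x + 7/2.
Indicial equation: r(r-1) + (29/6) r + (7/2) = 0 -> roots r_1 = -3/2, r_2 = -7/3.
Take r = r_1 = -3/2. Let y(x) = x^r sum_{n>=0} a_n x^n with a_0 = 1.
Substitute y = x^r sum a_n x^n and match x^{r+n}. The recurrence is
  D(n) a_n + 2 a_{n-1} - 1 a_{n-2} = 0,  where D(n) = (r+n)(r+n-1) + (29/6)(r+n) + (7/2).
  a_n = [-2 a_{n-1} + 1 a_{n-2}] / D(n).
Since the indicial polynomial factors as (r - r_1)(r - r_2), D(n) = (r_1 + n - r_1)(r_1 + n - r_2) = n(n + 5/6).
Evaluating step by step (a_0 = 1):
  n = 1: D(1) = 1(1 + 5/6) = 11/6; numerator = -2(1) = -2; a_1 = (-2)/(11/6) = -12/11
  n = 2: D(2) = 2(2 + 5/6) = 17/3; numerator = -2(-12/11) + 1(1) = 35/11; a_2 = (35/11)/(17/3) = 105/187
  n = 3: D(3) = 3(3 + 5/6) = 23/2; numerator = -2(105/187) + 1(-12/11) = -414/187; a_3 = (-414/187)/(23/2) = -36/187
  n = 4: D(4) = 4(4 + 5/6) = 58/3; numerator = -2(-36/187) + 1(105/187) = 177/187; a_4 = (177/187)/(58/3) = 531/10846
  n = 5: D(5) = 5(5 + 5/6) = 175/6; numerator = -2(531/10846) + 1(-36/187) = -1575/5423; a_5 = (-1575/5423)/(175/6) = -54/5423

r = -3/2; a_0 = 1; a_1 = -12/11; a_2 = 105/187; a_3 = -36/187; a_4 = 531/10846; a_5 = -54/5423


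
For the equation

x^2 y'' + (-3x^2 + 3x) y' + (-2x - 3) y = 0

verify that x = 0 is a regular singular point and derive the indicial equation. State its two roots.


Divide by x^2 to reach normal form y'' + P_1(x) y' + P_2(x) y = 0 with P_1(x) = -3 + 3/x and P_2(x) = -2/x - 3/x^2.
x = 0 is a singular point because the y'-coefficient -3 + 3/x has a pole at x = 0 and the y-coefficient -2/x - 3/x^2 has a pole at x = 0.
It is a regular singular point because x P_1(x) = p(x) = 3 - 3x and x^2 P_2(x) = q(x) = -2x - 3 are polynomials, hence analytic at x = 0.
p(0) = 3,  q(0) = -3.
Indicial equation: r(r-1) + p(0) r + q(0) = 0, i.e. r^2 + (p(0) - 1) r + q(0) = 0, i.e. r^2 + 2 r - 3 = 0.
Discriminant: (2)^2 - 4(-3) = 16, so r = (-2 ± 4)/2.
Solving: r_1 = 1, r_2 = -3.

indicial: r^2 + 2 r - 3 = 0; roots r_1 = 1, r_2 = -3


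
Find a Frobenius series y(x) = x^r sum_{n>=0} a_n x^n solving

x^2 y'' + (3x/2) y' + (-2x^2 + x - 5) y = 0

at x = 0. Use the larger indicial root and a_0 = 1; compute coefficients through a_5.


Write in Frobenius form y'' + (p(x)/x) y' + (q(x)/x^2) y = 0:
  p(x) = 3/2,  q(x) = -2x^2 + x - 5.
Indicial equation: r(r-1) + (3/2) r + (-5) = 0 -> roots r_1 = 2, r_2 = -5/2.
Take r = r_1 = 2. Let y(x) = x^r sum_{n>=0} a_n x^n with a_0 = 1.
Substitute y = x^r sum a_n x^n and match x^{r+n}. The recurrence is
  D(n) a_n + 1 a_{n-1} - 2 a_{n-2} = 0,  where D(n) = (r+n)(r+n-1) + (3/2)(r+n) + (-5).
  a_n = [-1 a_{n-1} + 2 a_{n-2}] / D(n).
Since the indicial polynomial factors as (r - r_1)(r - r_2), D(n) = (r_1 + n - r_1)(r_1 + n - r_2) = n(n + 9/2).
Evaluating step by step (a_0 = 1):
  n = 1: D(1) = 1(1 + 9/2) = 11/2; numerator = -1(1) = -1; a_1 = (-1)/(11/2) = -2/11
  n = 2: D(2) = 2(2 + 9/2) = 13; numerator = -1(-2/11) + 2(1) = 24/11; a_2 = (24/11)/(13) = 24/143
  n = 3: D(3) = 3(3 + 9/2) = 45/2; numerator = -1(24/143) + 2(-2/11) = -76/143; a_3 = (-76/143)/(45/2) = -152/6435
  n = 4: D(4) = 4(4 + 9/2) = 34; numerator = -1(-152/6435) + 2(24/143) = 2312/6435; a_4 = (2312/6435)/(34) = 68/6435
  n = 5: D(5) = 5(5 + 9/2) = 95/2; numerator = -1(68/6435) + 2(-152/6435) = -124/2145; a_5 = (-124/2145)/(95/2) = -248/203775

r = 2; a_0 = 1; a_1 = -2/11; a_2 = 24/143; a_3 = -152/6435; a_4 = 68/6435; a_5 = -248/203775


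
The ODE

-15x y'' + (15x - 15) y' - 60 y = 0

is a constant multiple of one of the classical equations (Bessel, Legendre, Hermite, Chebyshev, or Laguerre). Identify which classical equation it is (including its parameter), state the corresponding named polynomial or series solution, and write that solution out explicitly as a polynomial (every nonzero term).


All three coefficients share the factor -15; dividing through by -15 gives  x y'' + (1 - x) y' + 4 y = 0.
This matches the Laguerre equation x y'' + (1 - x) y' + n y = 0 with n = 4; the polynomial solution is L_4(x).
With y = sum_k a_k x^k, matching x^k gives (k+1)k a_{k+1} + (k+1) a_{k+1} - k a_k + n a_k = 0, i.e. (k+1)^2 a_{k+1} = (k - n) a_k = (k - 4) a_k. The right side vanishes at k = 4, so the series terminates at degree 4.
Standard normalization L_n(0) = 1 gives a_0 = 1. Work upward with a_{k+1} = (k - 4) a_k / (k+1)^2:
  a_1 = (0 - 4)(1) / 1^2 = -4/1 = -4
  a_2 = (1 - 4)(-4) / 2^2 = 12/4 = 3
  a_3 = (2 - 4)(3) / 3^2 = -6/9 = -2/3
  a_4 = (3 - 4)(-2/3) / 4^2 = (2/3)/16 = 1/24
Hence L_4(x) = x^4/24 - 2 x^3/3 + 3 x^2 - 4 x + 1.

L_4(x); series = x^4/24 - 2 x^3/3 + 3 x^2 - 4 x + 1


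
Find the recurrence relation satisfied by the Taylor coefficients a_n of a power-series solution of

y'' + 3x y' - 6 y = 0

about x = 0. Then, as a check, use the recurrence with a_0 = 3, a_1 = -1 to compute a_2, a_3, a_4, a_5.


Substitute y = sum_n a_n x^n.
y''(x) has coefficient (n+2)(n+1) a_{n+2} at x^n;
3 x y'(x) has coefficient 3 n a_n at x^n (shift);
-6 y(x) has coefficient -6 a_n at x^n.
Matching x^n: (n+2)(n+1) a_{n+2} + (3n - 6) a_n = 0.
Thus a_{n+2} = (-3n + 6) / ((n+1)(n+2)) * a_n.

Check with a_0 = 3, a_1 = -1 (apply the recurrence for n = 0, 1, 2, 3): a_0 = 3, a_1 = -1, a_2 = 9, a_3 = -1/2, a_4 = 0, a_5 = 3/40.

a_(n+2) = (-3n + 6) / ((n+1)(n+2)) * a_n; check: a_0 = 3, a_1 = -1, a_2 = 9, a_3 = -1/2, a_4 = 0, a_5 = 3/40


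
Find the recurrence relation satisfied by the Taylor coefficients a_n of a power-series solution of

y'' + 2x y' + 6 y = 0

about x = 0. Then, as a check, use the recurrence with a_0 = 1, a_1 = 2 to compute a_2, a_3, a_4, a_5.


Substitute y = sum_n a_n x^n.
y''(x) has coefficient (n+2)(n+1) a_{n+2} at x^n;
2 x y'(x) has coefficient 2 n a_n at x^n (shift);
6 y(x) has coefficient 6 a_n at x^n.
Matching x^n: (n+2)(n+1) a_{n+2} + (2n + 6) a_n = 0.
Thus a_{n+2} = (-2n - 6) / ((n+1)(n+2)) * a_n.

Check with a_0 = 1, a_1 = 2 (apply the recurrence for n = 0, 1, 2, 3): a_0 = 1, a_1 = 2, a_2 = -3, a_3 = -8/3, a_4 = 5/2, a_5 = 8/5.

a_(n+2) = (-2n - 6) / ((n+1)(n+2)) * a_n; check: a_0 = 1, a_1 = 2, a_2 = -3, a_3 = -8/3, a_4 = 5/2, a_5 = 8/5


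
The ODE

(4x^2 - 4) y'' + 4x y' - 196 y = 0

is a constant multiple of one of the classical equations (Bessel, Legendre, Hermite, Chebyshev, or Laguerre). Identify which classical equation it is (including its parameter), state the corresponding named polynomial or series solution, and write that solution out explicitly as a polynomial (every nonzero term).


All three coefficients share the factor -4; dividing through by -4 gives  (1 - x^2) y'' - x y' + 49 y = 0.
This matches the Chebyshev equation (1 - x^2) y'' - x y' + n^2 y = 0 (note the -x y' term, not -2x y') with n^2 = 49, so n = 7; the polynomial solution is T_7(x).
With y = sum_k a_k x^k, matching x^k gives (k+2)(k+1) a_{k+2} = (k^2 - n^2) a_k = (k - 7)(k + 7) a_k. The right side vanishes at k = 7, so the series with the parity of 7 terminates at degree 7.
Standard normalization: leading coefficient of T_n is 2^(n-1), so a_7 = 2^6 = 64. Work downward with a_k = (k+1)(k+2) a_{k+2} / ((k - 7)(k + 7)):
  a_5 = (6)(7)(64) / ((5 - 7)(5 + 7)) = 2688/(-24) = -112
  a_3 = (4)(5)(-112) / ((3 - 7)(3 + 7)) = -2240/(-40) = 56
  a_1 = (2)(3)(56) / ((1 - 7)(1 + 7)) = 336/(-48) = -7
Hence T_7(x) = 64 x^7 - 112 x^5 + 56 x^3 - 7 x.

T_7(x); series = 64 x^7 - 112 x^5 + 56 x^3 - 7 x


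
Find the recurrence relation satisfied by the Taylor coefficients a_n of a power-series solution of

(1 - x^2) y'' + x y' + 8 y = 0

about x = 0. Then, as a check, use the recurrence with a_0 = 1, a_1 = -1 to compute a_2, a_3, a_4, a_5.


Substitute y = sum_n a_n x^n.
(1 - 1 x^2) y'' contributes (n+2)(n+1) a_{n+2} - n(n-1) a_n at x^n.
x y'(x) contributes n a_n at x^n.
8 y(x) contributes 8 a_n at x^n.
Matching x^n: (n+2)(n+1) a_{n+2} + (-n(n-1) + n + 8) a_n = 0.
Thus a_{n+2} = (n(n-1) - n - 8) / ((n+1)(n+2)) * a_n.

Check with a_0 = 1, a_1 = -1 (apply the recurrence for n = 0, 1, 2, 3): a_0 = 1, a_1 = -1, a_2 = -4, a_3 = 3/2, a_4 = 8/3, a_5 = -3/8.

a_(n+2) = (n(n-1) - n - 8) / ((n+1)(n+2)) * a_n; check: a_0 = 1, a_1 = -1, a_2 = -4, a_3 = 3/2, a_4 = 8/3, a_5 = -3/8


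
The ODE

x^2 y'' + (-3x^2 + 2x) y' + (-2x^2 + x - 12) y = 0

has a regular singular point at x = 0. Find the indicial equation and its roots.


Divide by x^2 to reach normal form y'' + P_1(x) y' + P_2(x) y = 0 with P_1(x) = -3 + 2/x and P_2(x) = -2 + 1/x - 12/x^2.
x = 0 is a singular point because the y'-coefficient -3 + 2/x has a pole at x = 0 and the y-coefficient -2 + 1/x - 12/x^2 has a pole at x = 0.
It is a regular singular point because x P_1(x) = p(x) = 2 - 3x and x^2 P_2(x) = q(x) = -2x^2 + x - 12 are polynomials, hence analytic at x = 0.
p(0) = 2,  q(0) = -12.
Indicial equation: r(r-1) + p(0) r + q(0) = 0, i.e. r^2 + (p(0) - 1) r + q(0) = 0, i.e. r^2 + 1 r - 12 = 0.
Discriminant: (1)^2 - 4(-12) = 49, so r = (-1 ± 7)/2.
Solving: r_1 = 3, r_2 = -4.

indicial: r^2 + 1 r - 12 = 0; roots r_1 = 3, r_2 = -4


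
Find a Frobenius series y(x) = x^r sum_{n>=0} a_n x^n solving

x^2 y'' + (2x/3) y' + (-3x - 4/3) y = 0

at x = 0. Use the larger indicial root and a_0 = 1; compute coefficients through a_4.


Write in Frobenius form y'' + (p(x)/x) y' + (q(x)/x^2) y = 0:
  p(x) = 2/3,  q(x) = -3x - 4/3.
Indicial equation: r(r-1) + (2/3) r + (-4/3) = 0 -> roots r_1 = 4/3, r_2 = -1.
Take r = r_1 = 4/3. Let y(x) = x^r sum_{n>=0} a_n x^n with a_0 = 1.
Substitute y = x^r sum a_n x^n and match x^{r+n}. The recurrence is
  D(n) a_n - 3 a_{n-1} = 0,  where D(n) = (r+n)(r+n-1) + (2/3)(r+n) + (-4/3).
  a_n = 3 / D(n) * a_{n-1}.
Since the indicial polynomial factors as (r - r_1)(r - r_2), D(n) = (r_1 + n - r_1)(r_1 + n - r_2) = n(n + 7/3).
Evaluating step by step (a_0 = 1):
  n = 1: D(1) = 1(1 + 7/3) = 10/3; numerator = 3(1) = 3; a_1 = (3)/(10/3) = 9/10
  n = 2: D(2) = 2(2 + 7/3) = 26/3; numerator = 3(9/10) = 27/10; a_2 = (27/10)/(26/3) = 81/260
  n = 3: D(3) = 3(3 + 7/3) = 16; numerator = 3(81/260) = 243/260; a_3 = (243/260)/(16) = 243/4160
  n = 4: D(4) = 4(4 + 7/3) = 76/3; numerator = 3(243/4160) = 729/4160; a_4 = (729/4160)/(76/3) = 2187/316160

r = 4/3; a_0 = 1; a_1 = 9/10; a_2 = 81/260; a_3 = 243/4160; a_4 = 2187/316160


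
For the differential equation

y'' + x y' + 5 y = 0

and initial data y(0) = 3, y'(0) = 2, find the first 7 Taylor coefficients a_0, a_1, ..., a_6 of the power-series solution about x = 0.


Ansatz: y(x) = sum_{n>=0} a_n x^n, so y'(x) = sum_{n>=1} n a_n x^(n-1) and y''(x) = sum_{n>=2} n(n-1) a_n x^(n-2).
Substitute into P(x) y'' + Q(x) y' + R(x) y = 0 with P(x) = 1, Q(x) = x, R(x) = 5, and match powers of x.
Initial conditions: a_0 = 3, a_1 = 2.
Setting the coefficient of each power of x to zero and solving order by order (substituting the coefficients already found):
  x^0: 2 a_2 + 5 a_0 = 0  ->  2 a_2 = -5 a_0 = -15  ->  a_2 = -15/2
  x^1: 6 a_3 + 6 a_1 = 0  ->  6 a_3 = -6 a_1 = -12  ->  a_3 = -2
  x^2: 12 a_4 + 7 a_2 = 0  ->  12 a_4 = -7 a_2 = 105/2  ->  a_4 = 35/8
  x^3: 20 a_5 + 8 a_3 = 0  ->  20 a_5 = -8 a_3 = 16  ->  a_5 = 4/5
  x^4: 30 a_6 + 9 a_4 = 0  ->  30 a_6 = -9 a_4 = -315/8  ->  a_6 = -21/16
Truncated series: y(x) = 3 + 2 x - (15/2) x^2 - 2 x^3 + (35/8) x^4 + (4/5) x^5 - (21/16) x^6 + O(x^7).

a_0 = 3; a_1 = 2; a_2 = -15/2; a_3 = -2; a_4 = 35/8; a_5 = 4/5; a_6 = -21/16


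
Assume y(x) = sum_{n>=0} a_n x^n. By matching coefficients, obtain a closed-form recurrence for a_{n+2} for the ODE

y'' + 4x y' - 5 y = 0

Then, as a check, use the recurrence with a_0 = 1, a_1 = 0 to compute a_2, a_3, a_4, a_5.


Substitute y = sum_n a_n x^n.
y''(x) has coefficient (n+2)(n+1) a_{n+2} at x^n;
4 x y'(x) has coefficient 4 n a_n at x^n (shift);
-5 y(x) has coefficient -5 a_n at x^n.
Matching x^n: (n+2)(n+1) a_{n+2} + (4n - 5) a_n = 0.
Thus a_{n+2} = (-4n + 5) / ((n+1)(n+2)) * a_n.

Check with a_0 = 1, a_1 = 0 (apply the recurrence for n = 0, 1, 2, 3): a_0 = 1, a_1 = 0, a_2 = 5/2, a_3 = 0, a_4 = -5/8, a_5 = 0.

a_(n+2) = (-4n + 5) / ((n+1)(n+2)) * a_n; check: a_0 = 1, a_1 = 0, a_2 = 5/2, a_3 = 0, a_4 = -5/8, a_5 = 0


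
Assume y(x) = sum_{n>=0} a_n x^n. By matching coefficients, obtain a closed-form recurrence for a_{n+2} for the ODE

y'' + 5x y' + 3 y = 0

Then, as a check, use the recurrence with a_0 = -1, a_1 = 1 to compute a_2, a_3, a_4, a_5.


Substitute y = sum_n a_n x^n.
y''(x) has coefficient (n+2)(n+1) a_{n+2} at x^n;
5 x y'(x) has coefficient 5 n a_n at x^n (shift);
3 y(x) has coefficient 3 a_n at x^n.
Matching x^n: (n+2)(n+1) a_{n+2} + (5n + 3) a_n = 0.
Thus a_{n+2} = (-5n - 3) / ((n+1)(n+2)) * a_n.

Check with a_0 = -1, a_1 = 1 (apply the recurrence for n = 0, 1, 2, 3): a_0 = -1, a_1 = 1, a_2 = 3/2, a_3 = -4/3, a_4 = -13/8, a_5 = 6/5.

a_(n+2) = (-5n - 3) / ((n+1)(n+2)) * a_n; check: a_0 = -1, a_1 = 1, a_2 = 3/2, a_3 = -4/3, a_4 = -13/8, a_5 = 6/5


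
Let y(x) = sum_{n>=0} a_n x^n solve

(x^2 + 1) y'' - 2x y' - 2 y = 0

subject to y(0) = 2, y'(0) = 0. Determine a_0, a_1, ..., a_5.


Ansatz: y(x) = sum_{n>=0} a_n x^n, so y'(x) = sum_{n>=1} n a_n x^(n-1) and y''(x) = sum_{n>=2} n(n-1) a_n x^(n-2).
Substitute into P(x) y'' + Q(x) y' + R(x) y = 0 with P(x) = x^2 + 1, Q(x) = -2x, R(x) = -2, and match powers of x.
Initial conditions: a_0 = 2, a_1 = 0.
Setting the coefficient of each power of x to zero and solving order by order (substituting the coefficients already found):
  x^0: 2 a_2 - 2 a_0 = 0  ->  2 a_2 = 2 a_0 = 4  ->  a_2 = 2
  x^1: 6 a_3 - 4 a_1 = 0  ->  6 a_3 = 4 a_1 = 0  ->  a_3 = 0
  x^2: 12 a_4 - 4 a_2 = 0  ->  12 a_4 = 4 a_2 = 8  ->  a_4 = 2/3
  x^3: 20 a_5 - 2 a_3 = 0  ->  20 a_5 = 2 a_3 = 0  ->  a_5 = 0
Truncated series: y(x) = 2 + 2 x^2 + (2/3) x^4 + O(x^6).

a_0 = 2; a_1 = 0; a_2 = 2; a_3 = 0; a_4 = 2/3; a_5 = 0


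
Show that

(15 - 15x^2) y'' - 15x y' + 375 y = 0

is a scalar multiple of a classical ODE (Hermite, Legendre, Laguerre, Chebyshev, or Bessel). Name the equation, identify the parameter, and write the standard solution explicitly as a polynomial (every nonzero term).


All three coefficients share the factor 15; dividing through by 15 gives  (1 - x^2) y'' - x y' + 25 y = 0.
This matches the Chebyshev equation (1 - x^2) y'' - x y' + n^2 y = 0 (note the -x y' term, not -2x y') with n^2 = 25, so n = 5; the polynomial solution is T_5(x).
With y = sum_k a_k x^k, matching x^k gives (k+2)(k+1) a_{k+2} = (k^2 - n^2) a_k = (k - 5)(k + 5) a_k. The right side vanishes at k = 5, so the series with the parity of 5 terminates at degree 5.
Standard normalization: leading coefficient of T_n is 2^(n-1), so a_5 = 2^4 = 16. Work downward with a_k = (k+1)(k+2) a_{k+2} / ((k - 5)(k + 5)):
  a_3 = (4)(5)(16) / ((3 - 5)(3 + 5)) = 320/(-16) = -20
  a_1 = (2)(3)(-20) / ((1 - 5)(1 + 5)) = -120/(-24) = 5
Hence T_5(x) = 16 x^5 - 20 x^3 + 5 x.

T_5(x); series = 16 x^5 - 20 x^3 + 5 x


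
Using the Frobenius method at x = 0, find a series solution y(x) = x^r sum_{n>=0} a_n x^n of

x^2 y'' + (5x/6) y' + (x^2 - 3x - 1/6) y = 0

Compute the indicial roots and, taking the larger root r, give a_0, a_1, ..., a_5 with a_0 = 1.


Write in Frobenius form y'' + (p(x)/x) y' + (q(x)/x^2) y = 0:
  p(x) = 5/6,  q(x) = x^2 - 3x - 1/6.
Indicial equation: r(r-1) + (5/6) r + (-1/6) = 0 -> roots r_1 = 1/2, r_2 = -1/3.
Take r = r_1 = 1/2. Let y(x) = x^r sum_{n>=0} a_n x^n with a_0 = 1.
Substitute y = x^r sum a_n x^n and match x^{r+n}. The recurrence is
  D(n) a_n - 3 a_{n-1} + 1 a_{n-2} = 0,  where D(n) = (r+n)(r+n-1) + (5/6)(r+n) + (-1/6).
  a_n = [3 a_{n-1} - 1 a_{n-2}] / D(n).
Since the indicial polynomial factors as (r - r_1)(r - r_2), D(n) = (r_1 + n - r_1)(r_1 + n - r_2) = n(n + 5/6).
Evaluating step by step (a_0 = 1):
  n = 1: D(1) = 1(1 + 5/6) = 11/6; numerator = 3(1) = 3; a_1 = (3)/(11/6) = 18/11
  n = 2: D(2) = 2(2 + 5/6) = 17/3; numerator = 3(18/11) - 1(1) = 43/11; a_2 = (43/11)/(17/3) = 129/187
  n = 3: D(3) = 3(3 + 5/6) = 23/2; numerator = 3(129/187) - 1(18/11) = 81/187; a_3 = (81/187)/(23/2) = 162/4301
  n = 4: D(4) = 4(4 + 5/6) = 58/3; numerator = 3(162/4301) - 1(129/187) = -2481/4301; a_4 = (-2481/4301)/(58/3) = -7443/249458
  n = 5: D(5) = 5(5 + 5/6) = 175/6; numerator = 3(-7443/249458) - 1(162/4301) = -31725/249458; a_5 = (-31725/249458)/(175/6) = -3807/873103

r = 1/2; a_0 = 1; a_1 = 18/11; a_2 = 129/187; a_3 = 162/4301; a_4 = -7443/249458; a_5 = -3807/873103


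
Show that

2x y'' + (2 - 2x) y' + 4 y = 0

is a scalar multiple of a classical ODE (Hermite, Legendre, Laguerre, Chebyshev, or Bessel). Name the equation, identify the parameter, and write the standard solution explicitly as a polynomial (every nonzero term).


All three coefficients share the factor 2; dividing through by 2 gives  x y'' + (1 - x) y' + 2 y = 0.
This matches the Laguerre equation x y'' + (1 - x) y' + n y = 0 with n = 2; the polynomial solution is L_2(x).
With y = sum_k a_k x^k, matching x^k gives (k+1)k a_{k+1} + (k+1) a_{k+1} - k a_k + n a_k = 0, i.e. (k+1)^2 a_{k+1} = (k - n) a_k = (k - 2) a_k. The right side vanishes at k = 2, so the series terminates at degree 2.
Standard normalization L_n(0) = 1 gives a_0 = 1. Work upward with a_{k+1} = (k - 2) a_k / (k+1)^2:
  a_1 = (0 - 2)(1) / 1^2 = -2/1 = -2
  a_2 = (1 - 2)(-2) / 2^2 = 2/4 = 1/2
Hence L_2(x) = x^2/2 - 2 x + 1.

L_2(x); series = x^2/2 - 2 x + 1


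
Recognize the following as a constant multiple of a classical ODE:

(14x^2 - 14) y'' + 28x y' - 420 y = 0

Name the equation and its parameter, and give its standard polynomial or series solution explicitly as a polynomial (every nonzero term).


All three coefficients share the factor -14; dividing through by -14 gives  (1 - x^2) y'' - 2x y' + 30 y = 0.
This matches the Legendre equation (1 - x^2) y'' - 2x y' + n(n+1) y = 0 (note the -2x y' term) with n(n+1) = 30, so n = 5; the polynomial solution is P_5(x).
With y = sum_k a_k x^k, matching x^k gives (k+2)(k+1) a_{k+2} = [k(k+1) - n(n+1)] a_k = (k - 5)(k + 6) a_k. The right side vanishes at k = 5, so the series with the parity of 5 terminates at degree 5.
Standard normalization (P_n(1) = 1): leading coefficient (2n)!/(2^n (n!)^2) = 3628800/(32*14400) = 63/8, so a_5 = 63/8. Work downward with a_k = (k+1)(k+2) a_{k+2} / ((k - 5)(k + 6)):
  a_3 = (4)(5)(63/8) / ((3 - 5)(3 + 6)) = (315/2)/(-18) = -35/4
  a_1 = (2)(3)(-35/4) / ((1 - 5)(1 + 6)) = (-105/2)/(-28) = 15/8
Hence P_5(x) = 63 x^5/8 - 35 x^3/4 + 15 x/8.

P_5(x); series = 63 x^5/8 - 35 x^3/4 + 15 x/8
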